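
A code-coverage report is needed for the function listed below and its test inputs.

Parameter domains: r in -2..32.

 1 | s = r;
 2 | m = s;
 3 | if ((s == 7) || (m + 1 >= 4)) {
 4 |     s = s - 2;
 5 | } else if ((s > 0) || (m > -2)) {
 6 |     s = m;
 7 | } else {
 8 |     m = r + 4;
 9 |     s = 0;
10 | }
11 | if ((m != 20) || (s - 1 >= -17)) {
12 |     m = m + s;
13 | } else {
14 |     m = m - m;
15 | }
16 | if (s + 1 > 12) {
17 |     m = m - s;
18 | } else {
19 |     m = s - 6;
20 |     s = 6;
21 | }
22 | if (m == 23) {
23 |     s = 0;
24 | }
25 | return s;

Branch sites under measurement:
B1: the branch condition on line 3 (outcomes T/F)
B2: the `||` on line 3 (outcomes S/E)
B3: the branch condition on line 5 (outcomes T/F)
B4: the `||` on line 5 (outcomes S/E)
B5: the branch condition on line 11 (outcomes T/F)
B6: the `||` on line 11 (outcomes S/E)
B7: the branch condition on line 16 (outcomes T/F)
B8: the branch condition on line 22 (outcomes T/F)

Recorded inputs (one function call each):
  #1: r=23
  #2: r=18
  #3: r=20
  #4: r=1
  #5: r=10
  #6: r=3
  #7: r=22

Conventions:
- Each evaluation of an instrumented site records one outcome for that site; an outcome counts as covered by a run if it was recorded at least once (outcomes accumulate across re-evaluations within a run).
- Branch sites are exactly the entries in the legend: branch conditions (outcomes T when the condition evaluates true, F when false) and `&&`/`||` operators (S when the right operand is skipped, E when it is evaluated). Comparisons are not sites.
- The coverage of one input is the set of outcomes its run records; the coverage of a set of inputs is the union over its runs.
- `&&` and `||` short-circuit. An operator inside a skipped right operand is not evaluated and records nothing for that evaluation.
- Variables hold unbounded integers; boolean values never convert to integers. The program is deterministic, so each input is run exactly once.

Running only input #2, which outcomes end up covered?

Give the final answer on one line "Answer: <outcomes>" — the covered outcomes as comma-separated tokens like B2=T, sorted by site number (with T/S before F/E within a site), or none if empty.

Tracing the run of input #2 (r=18):
  B2->E, B1->T, B6->S, B5->T, B7->T, B8->F
as a set, this run covers: B1=T, B2=E, B5=T, B6=S, B7=T, B8=F

Answer: B1=T, B2=E, B5=T, B6=S, B7=T, B8=F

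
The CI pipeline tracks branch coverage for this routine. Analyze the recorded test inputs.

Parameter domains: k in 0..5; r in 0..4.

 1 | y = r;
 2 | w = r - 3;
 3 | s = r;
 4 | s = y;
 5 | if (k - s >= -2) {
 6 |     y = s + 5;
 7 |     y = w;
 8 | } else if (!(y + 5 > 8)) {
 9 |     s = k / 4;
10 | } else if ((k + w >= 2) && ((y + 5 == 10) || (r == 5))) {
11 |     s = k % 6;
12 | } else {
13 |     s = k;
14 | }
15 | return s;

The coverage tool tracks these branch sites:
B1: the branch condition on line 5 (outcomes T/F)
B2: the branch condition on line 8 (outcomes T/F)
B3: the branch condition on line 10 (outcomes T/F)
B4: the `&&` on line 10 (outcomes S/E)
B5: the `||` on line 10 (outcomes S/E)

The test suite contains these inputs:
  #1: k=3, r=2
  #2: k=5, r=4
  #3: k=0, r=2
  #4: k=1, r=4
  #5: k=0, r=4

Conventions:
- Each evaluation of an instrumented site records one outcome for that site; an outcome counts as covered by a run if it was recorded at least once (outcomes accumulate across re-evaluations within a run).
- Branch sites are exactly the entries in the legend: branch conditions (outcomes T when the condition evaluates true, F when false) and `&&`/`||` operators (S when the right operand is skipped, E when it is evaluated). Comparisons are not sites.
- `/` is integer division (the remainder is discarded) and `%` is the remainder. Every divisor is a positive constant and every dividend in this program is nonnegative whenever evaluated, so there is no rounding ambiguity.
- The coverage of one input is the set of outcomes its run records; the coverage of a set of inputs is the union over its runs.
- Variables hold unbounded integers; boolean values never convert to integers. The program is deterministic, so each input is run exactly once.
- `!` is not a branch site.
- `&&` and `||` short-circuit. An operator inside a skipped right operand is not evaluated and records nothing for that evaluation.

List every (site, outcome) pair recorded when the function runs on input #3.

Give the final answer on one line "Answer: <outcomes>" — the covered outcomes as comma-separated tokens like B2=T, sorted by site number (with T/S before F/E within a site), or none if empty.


Running input #3 (k=0, r=2), event by event:
  B1->T
as a set, this run covers: B1=T
Answer: B1=T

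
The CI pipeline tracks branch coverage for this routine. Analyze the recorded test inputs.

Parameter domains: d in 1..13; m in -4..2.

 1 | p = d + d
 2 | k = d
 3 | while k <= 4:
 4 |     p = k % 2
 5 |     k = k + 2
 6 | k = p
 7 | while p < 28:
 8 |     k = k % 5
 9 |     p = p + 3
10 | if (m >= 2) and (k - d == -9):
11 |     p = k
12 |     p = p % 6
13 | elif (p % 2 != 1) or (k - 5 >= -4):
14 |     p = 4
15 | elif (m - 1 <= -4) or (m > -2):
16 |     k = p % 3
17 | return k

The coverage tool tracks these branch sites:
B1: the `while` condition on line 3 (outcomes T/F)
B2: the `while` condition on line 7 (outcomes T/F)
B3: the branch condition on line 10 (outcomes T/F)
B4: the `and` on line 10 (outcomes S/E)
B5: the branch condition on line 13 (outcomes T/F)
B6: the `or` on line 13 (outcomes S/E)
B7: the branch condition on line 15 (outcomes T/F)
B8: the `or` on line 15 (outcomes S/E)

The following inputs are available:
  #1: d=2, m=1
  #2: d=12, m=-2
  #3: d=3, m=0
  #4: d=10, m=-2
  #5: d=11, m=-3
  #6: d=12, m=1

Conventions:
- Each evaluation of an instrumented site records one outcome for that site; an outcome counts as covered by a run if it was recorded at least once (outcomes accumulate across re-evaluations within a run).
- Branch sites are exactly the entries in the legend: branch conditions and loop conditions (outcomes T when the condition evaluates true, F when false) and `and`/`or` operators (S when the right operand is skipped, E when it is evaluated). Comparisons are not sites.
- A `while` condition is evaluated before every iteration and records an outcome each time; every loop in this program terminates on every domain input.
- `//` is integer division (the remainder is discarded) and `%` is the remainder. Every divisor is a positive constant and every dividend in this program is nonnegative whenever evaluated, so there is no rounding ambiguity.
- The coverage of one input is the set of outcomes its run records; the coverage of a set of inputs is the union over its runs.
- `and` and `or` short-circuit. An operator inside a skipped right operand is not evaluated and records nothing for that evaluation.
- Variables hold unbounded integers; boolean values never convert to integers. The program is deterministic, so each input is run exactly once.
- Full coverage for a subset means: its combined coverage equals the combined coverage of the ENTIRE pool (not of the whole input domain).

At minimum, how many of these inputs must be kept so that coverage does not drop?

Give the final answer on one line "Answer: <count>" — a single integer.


run #1 (d=2, m=1) records B1=T, B1=F, B2=T, B2=F, B3=F, B4=S, B5=T, B6=S
run #2 (d=12, m=-2) records B1=F, B2=T, B2=F, B3=F, B4=S, B5=T, B6=S
run #3 (d=3, m=0) records B1=T, B1=F, B2=T, B2=F, B3=F, B4=S, B5=T, B6=S
run #4 (d=10, m=-2) records B1=F, B2=T, B2=F, B3=F, B4=S, B5=F, B6=E, B7=F, B8=E
run #5 (d=11, m=-3) records B1=F, B2=T, B2=F, B3=F, B4=S, B5=T, B6=S
run #6 (d=12, m=1) records B1=F, B2=T, B2=F, B3=F, B4=S, B5=T, B6=S
union over all inputs: B1=T, B1=F, B2=T, B2=F, B3=F, B4=S, B5=T, B5=F, B6=S, B6=E, B7=F, B8=E (12 outcomes)
size 1 is not enough: best union over all size-1 subsets is 9/12
size 2: inputs {1, 4} cover all 12 outcomes, and no lexicographically smaller subset of this size does
Answer: 2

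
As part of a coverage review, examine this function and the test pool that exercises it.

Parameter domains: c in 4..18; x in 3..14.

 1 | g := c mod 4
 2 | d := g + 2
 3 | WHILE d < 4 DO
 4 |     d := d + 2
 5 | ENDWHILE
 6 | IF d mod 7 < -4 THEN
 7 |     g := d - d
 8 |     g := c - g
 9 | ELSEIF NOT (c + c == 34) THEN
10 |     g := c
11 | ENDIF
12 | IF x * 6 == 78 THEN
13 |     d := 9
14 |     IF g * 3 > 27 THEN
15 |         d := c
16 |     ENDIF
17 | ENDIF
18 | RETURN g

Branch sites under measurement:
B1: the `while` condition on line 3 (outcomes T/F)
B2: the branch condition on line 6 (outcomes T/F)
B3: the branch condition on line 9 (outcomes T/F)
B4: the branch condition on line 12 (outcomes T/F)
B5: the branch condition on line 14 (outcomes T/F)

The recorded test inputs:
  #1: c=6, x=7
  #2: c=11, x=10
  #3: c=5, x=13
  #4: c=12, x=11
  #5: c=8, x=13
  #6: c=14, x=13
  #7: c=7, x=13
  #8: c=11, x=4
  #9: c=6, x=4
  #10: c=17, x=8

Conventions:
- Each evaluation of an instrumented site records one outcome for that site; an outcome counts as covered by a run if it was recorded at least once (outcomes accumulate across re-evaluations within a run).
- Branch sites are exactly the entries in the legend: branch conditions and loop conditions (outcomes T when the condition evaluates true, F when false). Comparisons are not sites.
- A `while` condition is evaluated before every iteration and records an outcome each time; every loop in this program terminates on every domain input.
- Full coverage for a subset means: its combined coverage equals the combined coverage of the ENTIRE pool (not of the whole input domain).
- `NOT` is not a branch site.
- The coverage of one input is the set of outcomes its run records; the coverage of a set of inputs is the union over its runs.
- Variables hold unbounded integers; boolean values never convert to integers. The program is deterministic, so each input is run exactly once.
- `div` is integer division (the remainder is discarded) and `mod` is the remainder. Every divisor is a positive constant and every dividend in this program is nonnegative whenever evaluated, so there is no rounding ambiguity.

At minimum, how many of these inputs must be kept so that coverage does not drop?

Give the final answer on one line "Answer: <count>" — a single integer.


input #1, c=6, x=7: events B1->F, B2->F, B3->T, B4->F; outcomes B1=F, B2=F, B3=T, B4=F
input #2, c=11, x=10: events B1->F, B2->F, B3->T, B4->F; outcomes B1=F, B2=F, B3=T, B4=F
input #3, c=5, x=13: events B1->T, B1->F, B2->F, B3->T, B4->T, B5->F; outcomes B1=T, B1=F, B2=F, B3=T, B4=T, B5=F
input #4, c=12, x=11: events B1->T, B1->F, B2->F, B3->T, B4->F; outcomes B1=T, B1=F, B2=F, B3=T, B4=F
input #5, c=8, x=13: events B1->T, B1->F, B2->F, B3->T, B4->T, B5->F; outcomes B1=T, B1=F, B2=F, B3=T, B4=T, B5=F
input #6, c=14, x=13: events B1->F, B2->F, B3->T, B4->T, B5->T; outcomes B1=F, B2=F, B3=T, B4=T, B5=T
input #7, c=7, x=13: events B1->F, B2->F, B3->T, B4->T, B5->F; outcomes B1=F, B2=F, B3=T, B4=T, B5=F
input #8, c=11, x=4: events B1->F, B2->F, B3->T, B4->F; outcomes B1=F, B2=F, B3=T, B4=F
input #9, c=6, x=4: events B1->F, B2->F, B3->T, B4->F; outcomes B1=F, B2=F, B3=T, B4=F
input #10, c=17, x=8: events B1->T, B1->F, B2->F, B3->F, B4->F; outcomes B1=T, B1=F, B2=F, B3=F, B4=F
the full pool covers 9 outcomes: B1=T, B1=F, B2=F, B3=T, B3=F, B4=T, B4=F, B5=T, B5=F
every size-1 subset falls short of the 9 outcomes (best: 6/9)
every size-2 subset falls short of the 9 outcomes (best: 8/9)
inputs {3, 6, 10} (size 3) cover everything; no size-3 subset with a lexicographically smaller index list covers all 9
Answer: 3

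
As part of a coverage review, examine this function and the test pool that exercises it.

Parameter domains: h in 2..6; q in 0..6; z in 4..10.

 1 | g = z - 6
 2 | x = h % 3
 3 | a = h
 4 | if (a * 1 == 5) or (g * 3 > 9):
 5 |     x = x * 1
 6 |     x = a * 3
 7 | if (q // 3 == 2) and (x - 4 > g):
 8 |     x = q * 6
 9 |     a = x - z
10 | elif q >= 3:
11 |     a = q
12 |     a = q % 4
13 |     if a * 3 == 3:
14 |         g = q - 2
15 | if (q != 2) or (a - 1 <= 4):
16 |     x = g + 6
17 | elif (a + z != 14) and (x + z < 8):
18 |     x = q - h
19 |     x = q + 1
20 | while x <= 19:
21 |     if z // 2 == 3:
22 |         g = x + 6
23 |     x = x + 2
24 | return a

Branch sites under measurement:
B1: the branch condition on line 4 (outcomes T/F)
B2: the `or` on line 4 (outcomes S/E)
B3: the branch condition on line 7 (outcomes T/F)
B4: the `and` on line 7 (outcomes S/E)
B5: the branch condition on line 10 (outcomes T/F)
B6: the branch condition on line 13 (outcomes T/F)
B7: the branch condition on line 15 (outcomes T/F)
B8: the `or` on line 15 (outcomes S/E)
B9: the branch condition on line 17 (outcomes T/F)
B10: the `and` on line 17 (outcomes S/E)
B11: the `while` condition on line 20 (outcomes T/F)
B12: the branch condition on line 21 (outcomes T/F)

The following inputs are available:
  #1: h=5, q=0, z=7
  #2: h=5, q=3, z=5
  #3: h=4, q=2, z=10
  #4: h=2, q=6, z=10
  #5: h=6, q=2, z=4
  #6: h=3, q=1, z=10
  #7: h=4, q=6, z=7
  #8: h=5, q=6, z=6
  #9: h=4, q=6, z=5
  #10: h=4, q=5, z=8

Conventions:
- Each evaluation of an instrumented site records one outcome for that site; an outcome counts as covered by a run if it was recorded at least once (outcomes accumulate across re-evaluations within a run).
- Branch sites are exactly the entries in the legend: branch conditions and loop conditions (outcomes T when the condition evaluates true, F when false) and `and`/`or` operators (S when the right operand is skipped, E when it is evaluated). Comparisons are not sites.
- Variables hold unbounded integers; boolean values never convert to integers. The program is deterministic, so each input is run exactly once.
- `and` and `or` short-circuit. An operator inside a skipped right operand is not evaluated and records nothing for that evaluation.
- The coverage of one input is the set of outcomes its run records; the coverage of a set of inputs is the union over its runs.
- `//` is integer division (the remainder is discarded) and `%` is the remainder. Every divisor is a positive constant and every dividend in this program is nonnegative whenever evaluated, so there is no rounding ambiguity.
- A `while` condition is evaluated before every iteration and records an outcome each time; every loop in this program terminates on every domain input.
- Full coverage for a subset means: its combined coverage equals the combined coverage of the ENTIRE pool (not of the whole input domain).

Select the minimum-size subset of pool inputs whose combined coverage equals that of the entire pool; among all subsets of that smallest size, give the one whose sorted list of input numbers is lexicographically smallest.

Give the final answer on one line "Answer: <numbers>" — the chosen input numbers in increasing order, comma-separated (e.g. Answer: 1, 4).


test 1 (h=5, q=0, z=7) fires B2->S, B1->T, B4->S, B3->F, B5->F, B8->S, B7->T, B11->T, B12->T, B11->T, B12->T, B11->T, B12->T, B11->T, ...; hits B1=T, B2=S, B3=F, B4=S, B5=F, B7=T, B8=S, B11=T, B11=F, B12=T
test 2 (h=5, q=3, z=5) fires B2->S, B1->T, B4->S, B3->F, B5->T, B6->F, B8->S, B7->T, B11->T, B12->F, B11->T, B12->F, B11->T, B12->F, ...; hits B1=T, B2=S, B3=F, B4=S, B5=T, B6=F, B7=T, B8=S, B11=T, B11=F, B12=F
test 3 (h=4, q=2, z=10) fires B2->E, B1->T, B4->S, B3->F, B5->F, B8->E, B7->T, B11->T, B12->F, B11->T, B12->F, B11->T, B12->F, B11->T, ...; hits B1=T, B2=E, B3=F, B4=S, B5=F, B7=T, B8=E, B11=T, B11=F, B12=F
test 4 (h=2, q=6, z=10) fires B2->E, B1->T, B4->E, B3->F, B5->T, B6->F, B8->S, B7->T, B11->T, B12->F, B11->T, B12->F, B11->T, B12->F, ...; hits B1=T, B2=E, B3=F, B4=E, B5=T, B6=F, B7=T, B8=S, B11=T, B11=F, B12=F
test 5 (h=6, q=2, z=4) fires B2->E, B1->F, B4->S, B3->F, B5->F, B8->E, B7->F, B10->E, B9->T, B11->T, B12->F, B11->T, B12->F, B11->T, ...; hits B1=F, B2=E, B3=F, B4=S, B5=F, B7=F, B8=E, B9=T, B10=E, B11=T, B11=F, B12=F
test 6 (h=3, q=1, z=10) fires B2->E, B1->T, B4->S, B3->F, B5->F, B8->S, B7->T, B11->T, B12->F, B11->T, B12->F, B11->T, B12->F, B11->T, ...; hits B1=T, B2=E, B3=F, B4=S, B5=F, B7=T, B8=S, B11=T, B11=F, B12=F
test 7 (h=4, q=6, z=7) fires B2->E, B1->F, B4->E, B3->F, B5->T, B6->F, B8->S, B7->T, B11->T, B12->T, B11->T, B12->T, B11->T, B12->T, ...; hits B1=F, B2=E, B3=F, B4=E, B5=T, B6=F, B7=T, B8=S, B11=T, B11=F, B12=T
test 8 (h=5, q=6, z=6) fires B2->S, B1->T, B4->E, B3->T, B8->S, B7->T, B11->T, B12->T, B11->T, B12->T, B11->T, B12->T, B11->T, B12->T, ...; hits B1=T, B2=S, B3=T, B4=E, B7=T, B8=S, B11=T, B11=F, B12=T
test 9 (h=4, q=6, z=5) fires B2->E, B1->F, B4->E, B3->F, B5->T, B6->F, B8->S, B7->T, B11->T, B12->F, B11->T, B12->F, B11->T, B12->F, ...; hits B1=F, B2=E, B3=F, B4=E, B5=T, B6=F, B7=T, B8=S, B11=T, B11=F, B12=F
test 10 (h=4, q=5, z=8) fires B2->E, B1->F, B4->S, B3->F, B5->T, B6->T, B8->S, B7->T, B11->T, B12->F, B11->T, B12->F, B11->T, B12->F, ...; hits B1=F, B2=E, B3=F, B4=S, B5=T, B6=T, B7=T, B8=S, B11=T, B11=F, B12=F
together the pool reaches 22 outcomes: B1=T, B1=F, B2=S, B2=E, B3=T, B3=F, B4=S, B4=E, B5=T, B5=F, B6=T, B6=F, B7=T, B7=F, B8=S, B8=E, B9=T, B10=E, B11=T, B11=F, B12=T, B12=F
checked all size-1 subsets: none covers 22 outcomes (max 12/22)
checked all size-2 subsets: none covers 22 outcomes (max 19/22)
checked all size-3 subsets: none covers 22 outcomes (max 21/22)
inputs {2, 5, 8, 10} (size 4) cover everything; no size-4 subset with a lexicographically smaller index list covers all 22
Answer: 2, 5, 8, 10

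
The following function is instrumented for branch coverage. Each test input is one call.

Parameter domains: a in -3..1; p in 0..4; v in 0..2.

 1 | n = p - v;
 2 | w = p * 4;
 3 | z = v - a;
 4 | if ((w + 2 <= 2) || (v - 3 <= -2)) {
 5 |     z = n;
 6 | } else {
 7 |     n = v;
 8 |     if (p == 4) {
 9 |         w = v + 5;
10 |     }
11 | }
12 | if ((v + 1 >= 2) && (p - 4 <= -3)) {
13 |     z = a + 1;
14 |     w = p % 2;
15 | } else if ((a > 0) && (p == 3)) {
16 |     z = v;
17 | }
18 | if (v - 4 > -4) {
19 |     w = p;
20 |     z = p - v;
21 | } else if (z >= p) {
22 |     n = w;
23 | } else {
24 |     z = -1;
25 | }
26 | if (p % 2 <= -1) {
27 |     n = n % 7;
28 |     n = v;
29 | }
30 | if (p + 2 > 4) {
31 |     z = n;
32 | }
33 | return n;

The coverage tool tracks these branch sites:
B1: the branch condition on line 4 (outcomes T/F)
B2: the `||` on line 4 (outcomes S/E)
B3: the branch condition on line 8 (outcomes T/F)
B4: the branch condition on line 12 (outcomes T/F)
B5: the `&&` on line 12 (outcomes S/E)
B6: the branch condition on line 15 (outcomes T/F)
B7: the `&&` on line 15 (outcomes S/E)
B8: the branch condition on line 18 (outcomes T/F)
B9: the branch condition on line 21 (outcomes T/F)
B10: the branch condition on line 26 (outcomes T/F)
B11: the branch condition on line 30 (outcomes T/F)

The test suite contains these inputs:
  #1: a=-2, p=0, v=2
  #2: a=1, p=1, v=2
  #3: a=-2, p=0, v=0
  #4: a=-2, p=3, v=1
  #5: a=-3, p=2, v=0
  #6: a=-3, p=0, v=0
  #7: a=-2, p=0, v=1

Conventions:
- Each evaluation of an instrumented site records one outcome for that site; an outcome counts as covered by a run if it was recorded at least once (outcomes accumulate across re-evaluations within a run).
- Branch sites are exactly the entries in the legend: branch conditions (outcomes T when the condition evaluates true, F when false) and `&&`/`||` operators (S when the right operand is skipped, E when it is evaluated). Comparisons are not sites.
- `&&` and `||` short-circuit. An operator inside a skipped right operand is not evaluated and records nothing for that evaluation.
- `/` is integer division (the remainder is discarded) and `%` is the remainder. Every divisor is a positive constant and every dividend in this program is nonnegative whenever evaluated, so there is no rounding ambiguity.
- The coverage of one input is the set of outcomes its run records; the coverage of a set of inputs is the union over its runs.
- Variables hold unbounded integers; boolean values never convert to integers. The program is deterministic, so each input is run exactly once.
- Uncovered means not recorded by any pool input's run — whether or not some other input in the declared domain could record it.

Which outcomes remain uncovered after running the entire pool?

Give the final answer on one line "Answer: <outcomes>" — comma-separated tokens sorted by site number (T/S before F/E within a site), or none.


run #1 (a=-2, p=0, v=2) runs B2->S, B1->T, B5->E, B4->T, B8->T, B10->F, B11->F; records B1=T, B2=S, B4=T, B5=E, B8=T, B10=F, B11=F
run #2 (a=1, p=1, v=2) runs B2->E, B1->F, B3->F, B5->E, B4->T, B8->T, B10->F, B11->F; records B1=F, B2=E, B3=F, B4=T, B5=E, B8=T, B10=F, B11=F
run #3 (a=-2, p=0, v=0) runs B2->S, B1->T, B5->S, B4->F, B7->S, B6->F, B8->F, B9->T, B10->F, B11->F; records B1=T, B2=S, B4=F, B5=S, B6=F, B7=S, B8=F, B9=T, B10=F, B11=F
run #4 (a=-2, p=3, v=1) runs B2->E, B1->T, B5->E, B4->F, B7->S, B6->F, B8->T, B10->F, B11->T; records B1=T, B2=E, B4=F, B5=E, B6=F, B7=S, B8=T, B10=F, B11=T
run #5 (a=-3, p=2, v=0) runs B2->E, B1->T, B5->S, B4->F, B7->S, B6->F, B8->F, B9->T, B10->F, B11->F; records B1=T, B2=E, B4=F, B5=S, B6=F, B7=S, B8=F, B9=T, B10=F, B11=F
run #6 (a=-3, p=0, v=0) runs B2->S, B1->T, B5->S, B4->F, B7->S, B6->F, B8->F, B9->T, B10->F, B11->F; records B1=T, B2=S, B4=F, B5=S, B6=F, B7=S, B8=F, B9=T, B10=F, B11=F
run #7 (a=-2, p=0, v=1) runs B2->S, B1->T, B5->E, B4->T, B8->T, B10->F, B11->F; records B1=T, B2=S, B4=T, B5=E, B8=T, B10=F, B11=F
union over the pool: B1=T, B1=F, B2=S, B2=E, B3=F, B4=T, B4=F, B5=S, B5=E, B6=F, B7=S, B8=T, B8=F, B9=T, B10=F, B11=T, B11=F
uncovered (5 of 22): B3=T, B6=T, B7=E, B9=F, B10=T
Answer: B3=T, B6=T, B7=E, B9=F, B10=T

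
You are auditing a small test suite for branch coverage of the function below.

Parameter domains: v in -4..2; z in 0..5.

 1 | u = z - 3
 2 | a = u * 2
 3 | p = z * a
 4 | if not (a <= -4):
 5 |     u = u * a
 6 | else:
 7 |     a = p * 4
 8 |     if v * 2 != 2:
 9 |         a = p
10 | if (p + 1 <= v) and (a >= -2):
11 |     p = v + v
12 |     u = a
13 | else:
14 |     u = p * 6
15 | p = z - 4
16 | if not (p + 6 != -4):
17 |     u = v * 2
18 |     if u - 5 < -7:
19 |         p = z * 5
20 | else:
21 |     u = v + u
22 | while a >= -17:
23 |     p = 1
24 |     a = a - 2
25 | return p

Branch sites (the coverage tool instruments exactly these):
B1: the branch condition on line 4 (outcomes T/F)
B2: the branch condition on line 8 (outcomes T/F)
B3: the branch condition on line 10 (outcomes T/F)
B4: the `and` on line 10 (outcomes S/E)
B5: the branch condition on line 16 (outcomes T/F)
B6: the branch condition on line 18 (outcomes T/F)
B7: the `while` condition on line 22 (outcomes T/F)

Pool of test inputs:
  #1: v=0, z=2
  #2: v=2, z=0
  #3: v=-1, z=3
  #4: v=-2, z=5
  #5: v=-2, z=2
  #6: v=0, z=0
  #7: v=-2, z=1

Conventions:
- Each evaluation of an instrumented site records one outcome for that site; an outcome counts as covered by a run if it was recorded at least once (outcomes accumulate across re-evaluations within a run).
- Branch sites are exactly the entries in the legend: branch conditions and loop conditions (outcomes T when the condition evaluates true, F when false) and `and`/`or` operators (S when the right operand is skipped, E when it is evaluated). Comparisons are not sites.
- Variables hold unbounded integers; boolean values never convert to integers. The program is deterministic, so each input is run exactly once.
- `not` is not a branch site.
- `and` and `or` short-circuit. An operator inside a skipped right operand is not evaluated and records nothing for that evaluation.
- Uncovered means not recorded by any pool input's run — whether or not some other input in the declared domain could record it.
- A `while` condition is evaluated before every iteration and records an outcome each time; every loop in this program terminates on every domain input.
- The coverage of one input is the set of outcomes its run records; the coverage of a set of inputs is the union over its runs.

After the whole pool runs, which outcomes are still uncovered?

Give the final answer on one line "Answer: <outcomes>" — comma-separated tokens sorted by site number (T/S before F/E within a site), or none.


input #1, v=0, z=2: outcomes B1=T, B3=T, B4=E, B5=F, B7=T, B7=F
input #2, v=2, z=0: outcomes B1=F, B2=T, B3=T, B4=E, B5=F, B7=T, B7=F
input #3, v=-1, z=3: outcomes B1=T, B3=F, B4=S, B5=F, B7=T, B7=F
input #4, v=-2, z=5: outcomes B1=T, B3=F, B4=S, B5=F, B7=T, B7=F
input #5, v=-2, z=2: outcomes B1=T, B3=T, B4=E, B5=F, B7=T, B7=F
input #6, v=0, z=0: outcomes B1=F, B2=T, B3=F, B4=S, B5=F, B7=T, B7=F
input #7, v=-2, z=1: outcomes B1=F, B2=T, B3=F, B4=E, B5=F, B7=T, B7=F
union over the pool: B1=T, B1=F, B2=T, B3=T, B3=F, B4=S, B4=E, B5=F, B7=T, B7=F
uncovered (4 of 14): B2=F, B5=T, B6=T, B6=F
Answer: B2=F, B5=T, B6=T, B6=F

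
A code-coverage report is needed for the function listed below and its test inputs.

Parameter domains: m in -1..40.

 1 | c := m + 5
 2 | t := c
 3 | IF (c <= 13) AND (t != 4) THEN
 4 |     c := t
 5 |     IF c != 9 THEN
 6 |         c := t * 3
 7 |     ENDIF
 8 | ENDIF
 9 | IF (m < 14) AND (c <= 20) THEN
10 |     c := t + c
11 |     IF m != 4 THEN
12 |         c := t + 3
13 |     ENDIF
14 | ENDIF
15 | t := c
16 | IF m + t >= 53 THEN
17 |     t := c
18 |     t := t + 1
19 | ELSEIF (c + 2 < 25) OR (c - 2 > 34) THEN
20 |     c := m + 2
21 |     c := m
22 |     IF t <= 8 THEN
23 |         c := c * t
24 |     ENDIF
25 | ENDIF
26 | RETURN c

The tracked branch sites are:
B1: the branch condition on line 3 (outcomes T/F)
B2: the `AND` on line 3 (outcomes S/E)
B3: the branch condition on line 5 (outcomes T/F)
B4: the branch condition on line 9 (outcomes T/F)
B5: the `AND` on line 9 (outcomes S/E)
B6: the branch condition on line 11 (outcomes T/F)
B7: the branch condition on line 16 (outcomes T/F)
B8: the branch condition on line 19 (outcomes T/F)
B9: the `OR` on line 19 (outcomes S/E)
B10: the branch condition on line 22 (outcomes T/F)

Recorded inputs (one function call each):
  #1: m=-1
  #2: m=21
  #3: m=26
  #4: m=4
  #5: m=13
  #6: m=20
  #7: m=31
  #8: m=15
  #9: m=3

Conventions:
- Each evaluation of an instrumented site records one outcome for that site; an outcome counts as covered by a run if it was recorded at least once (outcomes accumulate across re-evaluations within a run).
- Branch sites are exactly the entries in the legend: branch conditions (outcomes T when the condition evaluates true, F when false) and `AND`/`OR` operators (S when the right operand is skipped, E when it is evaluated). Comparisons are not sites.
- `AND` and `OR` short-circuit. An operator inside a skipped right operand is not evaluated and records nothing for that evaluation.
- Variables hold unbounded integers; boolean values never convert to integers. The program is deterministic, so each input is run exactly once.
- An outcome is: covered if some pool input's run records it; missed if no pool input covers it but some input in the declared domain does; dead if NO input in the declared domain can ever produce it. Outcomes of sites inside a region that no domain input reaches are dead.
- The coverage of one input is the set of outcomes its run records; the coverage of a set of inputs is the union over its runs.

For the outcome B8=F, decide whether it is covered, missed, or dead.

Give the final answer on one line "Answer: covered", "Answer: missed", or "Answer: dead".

B8=F is recorded by pool input(s) 2, 6, 9 -> covered

Answer: covered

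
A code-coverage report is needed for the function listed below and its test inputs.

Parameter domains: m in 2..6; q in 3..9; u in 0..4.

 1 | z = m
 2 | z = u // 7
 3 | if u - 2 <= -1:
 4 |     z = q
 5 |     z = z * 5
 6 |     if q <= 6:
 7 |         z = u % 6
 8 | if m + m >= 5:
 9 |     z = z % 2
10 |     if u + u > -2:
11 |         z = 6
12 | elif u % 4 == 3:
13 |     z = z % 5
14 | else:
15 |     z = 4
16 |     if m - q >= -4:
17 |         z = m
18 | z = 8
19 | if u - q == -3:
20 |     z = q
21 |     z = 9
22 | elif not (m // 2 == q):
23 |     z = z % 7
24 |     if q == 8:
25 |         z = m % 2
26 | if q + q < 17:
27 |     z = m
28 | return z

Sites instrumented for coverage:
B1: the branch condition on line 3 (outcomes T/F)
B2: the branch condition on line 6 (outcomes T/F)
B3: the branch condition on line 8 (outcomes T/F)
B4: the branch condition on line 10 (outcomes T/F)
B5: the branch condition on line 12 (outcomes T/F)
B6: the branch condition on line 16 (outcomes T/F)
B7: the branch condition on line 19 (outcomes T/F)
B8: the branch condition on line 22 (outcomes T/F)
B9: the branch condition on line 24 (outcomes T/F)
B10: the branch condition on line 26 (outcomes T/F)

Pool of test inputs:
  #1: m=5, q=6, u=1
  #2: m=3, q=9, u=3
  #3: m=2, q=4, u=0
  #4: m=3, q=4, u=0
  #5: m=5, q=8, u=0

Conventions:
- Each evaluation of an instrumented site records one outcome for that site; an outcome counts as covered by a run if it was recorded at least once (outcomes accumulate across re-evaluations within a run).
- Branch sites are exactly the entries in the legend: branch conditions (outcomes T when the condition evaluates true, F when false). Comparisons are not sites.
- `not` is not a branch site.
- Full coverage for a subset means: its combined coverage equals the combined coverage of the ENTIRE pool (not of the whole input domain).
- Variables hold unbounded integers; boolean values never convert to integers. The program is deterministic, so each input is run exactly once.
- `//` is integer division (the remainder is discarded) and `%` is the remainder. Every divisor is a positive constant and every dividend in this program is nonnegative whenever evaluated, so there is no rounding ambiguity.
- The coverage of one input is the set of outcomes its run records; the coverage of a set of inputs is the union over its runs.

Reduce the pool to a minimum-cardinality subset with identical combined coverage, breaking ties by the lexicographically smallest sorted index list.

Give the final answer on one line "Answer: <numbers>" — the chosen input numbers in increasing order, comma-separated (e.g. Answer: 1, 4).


input #1, m=5, q=6, u=1: events B1->T, B2->T, B3->T, B4->T, B7->F, B8->T, B9->F, B10->T; outcomes B1=T, B2=T, B3=T, B4=T, B7=F, B8=T, B9=F, B10=T
input #2, m=3, q=9, u=3: events B1->F, B3->T, B4->T, B7->F, B8->T, B9->F, B10->F; outcomes B1=F, B3=T, B4=T, B7=F, B8=T, B9=F, B10=F
input #3, m=2, q=4, u=0: events B1->T, B2->T, B3->F, B5->F, B6->T, B7->F, B8->T, B9->F, B10->T; outcomes B1=T, B2=T, B3=F, B5=F, B6=T, B7=F, B8=T, B9=F, B10=T
input #4, m=3, q=4, u=0: events B1->T, B2->T, B3->T, B4->T, B7->F, B8->T, B9->F, B10->T; outcomes B1=T, B2=T, B3=T, B4=T, B7=F, B8=T, B9=F, B10=T
input #5, m=5, q=8, u=0: events B1->T, B2->F, B3->T, B4->T, B7->F, B8->T, B9->T, B10->T; outcomes B1=T, B2=F, B3=T, B4=T, B7=F, B8=T, B9=T, B10=T
the full pool covers 15 outcomes: B1=T, B1=F, B2=T, B2=F, B3=T, B3=F, B4=T, B5=F, B6=T, B7=F, B8=T, B9=T, B9=F, B10=T, B10=F
checked all size-1 subsets: none covers 15 outcomes (max 9/15)
checked all size-2 subsets: none covers 15 outcomes (max 13/15)
size 3: inputs {2, 3, 5} cover all 15 outcomes, and no lexicographically smaller subset of this size does
Answer: 2, 3, 5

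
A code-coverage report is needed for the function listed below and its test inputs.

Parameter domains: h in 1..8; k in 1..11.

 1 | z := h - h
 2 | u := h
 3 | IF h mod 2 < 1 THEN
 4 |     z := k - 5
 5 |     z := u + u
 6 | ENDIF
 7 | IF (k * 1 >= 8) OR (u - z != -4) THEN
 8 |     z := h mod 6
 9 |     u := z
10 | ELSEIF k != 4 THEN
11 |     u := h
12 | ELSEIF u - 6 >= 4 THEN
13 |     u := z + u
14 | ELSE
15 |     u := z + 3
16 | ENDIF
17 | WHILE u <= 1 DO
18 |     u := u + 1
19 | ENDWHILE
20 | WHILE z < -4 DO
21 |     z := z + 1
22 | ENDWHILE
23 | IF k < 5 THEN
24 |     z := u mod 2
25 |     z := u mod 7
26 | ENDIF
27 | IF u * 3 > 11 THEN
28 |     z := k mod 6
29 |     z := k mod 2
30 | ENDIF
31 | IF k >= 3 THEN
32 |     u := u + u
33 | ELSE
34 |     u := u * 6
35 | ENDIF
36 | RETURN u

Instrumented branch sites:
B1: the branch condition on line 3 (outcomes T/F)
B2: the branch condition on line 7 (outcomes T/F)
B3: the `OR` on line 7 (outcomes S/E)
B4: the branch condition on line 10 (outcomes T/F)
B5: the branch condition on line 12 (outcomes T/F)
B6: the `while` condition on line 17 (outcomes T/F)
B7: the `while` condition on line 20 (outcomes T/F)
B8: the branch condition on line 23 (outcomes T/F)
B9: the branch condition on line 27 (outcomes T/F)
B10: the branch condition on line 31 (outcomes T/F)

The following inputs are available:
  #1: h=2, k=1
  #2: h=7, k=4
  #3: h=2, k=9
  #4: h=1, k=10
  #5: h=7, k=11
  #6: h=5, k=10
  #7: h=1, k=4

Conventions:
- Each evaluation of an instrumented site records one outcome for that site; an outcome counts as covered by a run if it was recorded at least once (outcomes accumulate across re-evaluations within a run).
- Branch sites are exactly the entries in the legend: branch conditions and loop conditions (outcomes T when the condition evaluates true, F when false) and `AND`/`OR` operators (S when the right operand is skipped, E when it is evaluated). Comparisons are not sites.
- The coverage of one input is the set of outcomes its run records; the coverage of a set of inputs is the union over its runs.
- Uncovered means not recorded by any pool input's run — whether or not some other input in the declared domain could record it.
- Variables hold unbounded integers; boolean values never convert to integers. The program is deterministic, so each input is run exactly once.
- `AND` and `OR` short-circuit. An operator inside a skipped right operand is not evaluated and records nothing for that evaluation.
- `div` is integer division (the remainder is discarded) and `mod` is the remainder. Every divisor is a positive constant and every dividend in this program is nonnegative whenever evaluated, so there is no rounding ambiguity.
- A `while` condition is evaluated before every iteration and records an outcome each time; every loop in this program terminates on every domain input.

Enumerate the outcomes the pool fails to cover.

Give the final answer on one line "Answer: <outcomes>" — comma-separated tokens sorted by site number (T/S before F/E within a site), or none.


test 1 (h=2, k=1) hits B1=T, B2=T, B3=E, B6=F, B7=F, B8=T, B9=F, B10=F
test 2 (h=7, k=4) hits B1=F, B2=T, B3=E, B6=T, B6=F, B7=F, B8=T, B9=F, B10=T
test 3 (h=2, k=9) hits B1=T, B2=T, B3=S, B6=F, B7=F, B8=F, B9=F, B10=T
test 4 (h=1, k=10) hits B1=F, B2=T, B3=S, B6=T, B6=F, B7=F, B8=F, B9=F, B10=T
test 5 (h=7, k=11) hits B1=F, B2=T, B3=S, B6=T, B6=F, B7=F, B8=F, B9=F, B10=T
test 6 (h=5, k=10) hits B1=F, B2=T, B3=S, B6=F, B7=F, B8=F, B9=T, B10=T
test 7 (h=1, k=4) hits B1=F, B2=T, B3=E, B6=T, B6=F, B7=F, B8=T, B9=F, B10=T
union over the pool: B1=T, B1=F, B2=T, B3=S, B3=E, B6=T, B6=F, B7=F, B8=T, B8=F, B9=T, B9=F, B10=T, B10=F
uncovered (6 of 20): B2=F, B4=T, B4=F, B5=T, B5=F, B7=T
Answer: B2=F, B4=T, B4=F, B5=T, B5=F, B7=T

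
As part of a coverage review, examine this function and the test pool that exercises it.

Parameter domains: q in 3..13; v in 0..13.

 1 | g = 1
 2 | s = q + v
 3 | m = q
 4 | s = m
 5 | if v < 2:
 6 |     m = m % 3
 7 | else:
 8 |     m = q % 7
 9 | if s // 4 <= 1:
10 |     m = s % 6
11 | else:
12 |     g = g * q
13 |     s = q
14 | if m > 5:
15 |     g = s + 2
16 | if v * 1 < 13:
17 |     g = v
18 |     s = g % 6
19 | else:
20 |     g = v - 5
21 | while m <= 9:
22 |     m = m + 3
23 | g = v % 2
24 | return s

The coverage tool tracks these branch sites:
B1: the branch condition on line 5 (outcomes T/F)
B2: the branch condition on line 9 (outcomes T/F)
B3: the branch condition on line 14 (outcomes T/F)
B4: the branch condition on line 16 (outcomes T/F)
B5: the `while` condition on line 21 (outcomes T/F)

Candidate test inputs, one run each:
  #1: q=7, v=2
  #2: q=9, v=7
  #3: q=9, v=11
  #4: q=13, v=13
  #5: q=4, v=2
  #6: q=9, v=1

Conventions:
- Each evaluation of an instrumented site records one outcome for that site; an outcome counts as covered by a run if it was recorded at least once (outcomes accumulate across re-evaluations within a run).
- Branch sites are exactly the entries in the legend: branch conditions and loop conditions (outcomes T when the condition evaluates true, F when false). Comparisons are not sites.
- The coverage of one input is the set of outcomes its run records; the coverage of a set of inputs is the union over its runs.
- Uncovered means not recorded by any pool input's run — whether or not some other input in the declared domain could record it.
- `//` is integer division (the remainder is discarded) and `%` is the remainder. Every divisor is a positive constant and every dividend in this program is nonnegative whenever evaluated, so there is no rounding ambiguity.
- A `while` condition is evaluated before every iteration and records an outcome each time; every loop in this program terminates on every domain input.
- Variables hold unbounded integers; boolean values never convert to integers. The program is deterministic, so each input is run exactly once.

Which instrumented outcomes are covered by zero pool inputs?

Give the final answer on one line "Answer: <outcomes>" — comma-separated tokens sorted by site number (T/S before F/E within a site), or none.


run #1 (q=7, v=2) runs B1->F, B2->T, B3->F, B4->T, B5->T, B5->T, B5->T, B5->F; records B1=F, B2=T, B3=F, B4=T, B5=T, B5=F
run #2 (q=9, v=7) runs B1->F, B2->F, B3->F, B4->T, B5->T, B5->T, B5->T, B5->F; records B1=F, B2=F, B3=F, B4=T, B5=T, B5=F
run #3 (q=9, v=11) runs B1->F, B2->F, B3->F, B4->T, B5->T, B5->T, B5->T, B5->F; records B1=F, B2=F, B3=F, B4=T, B5=T, B5=F
run #4 (q=13, v=13) runs B1->F, B2->F, B3->T, B4->F, B5->T, B5->T, B5->F; records B1=F, B2=F, B3=T, B4=F, B5=T, B5=F
run #5 (q=4, v=2) runs B1->F, B2->T, B3->F, B4->T, B5->T, B5->T, B5->F; records B1=F, B2=T, B3=F, B4=T, B5=T, B5=F
run #6 (q=9, v=1) runs B1->T, B2->F, B3->F, B4->T, B5->T, B5->T, B5->T, B5->T, B5->F; records B1=T, B2=F, B3=F, B4=T, B5=T, B5=F
union over the pool: B1=T, B1=F, B2=T, B2=F, B3=T, B3=F, B4=T, B4=F, B5=T, B5=F
uncovered (0 of 10): none
Answer: none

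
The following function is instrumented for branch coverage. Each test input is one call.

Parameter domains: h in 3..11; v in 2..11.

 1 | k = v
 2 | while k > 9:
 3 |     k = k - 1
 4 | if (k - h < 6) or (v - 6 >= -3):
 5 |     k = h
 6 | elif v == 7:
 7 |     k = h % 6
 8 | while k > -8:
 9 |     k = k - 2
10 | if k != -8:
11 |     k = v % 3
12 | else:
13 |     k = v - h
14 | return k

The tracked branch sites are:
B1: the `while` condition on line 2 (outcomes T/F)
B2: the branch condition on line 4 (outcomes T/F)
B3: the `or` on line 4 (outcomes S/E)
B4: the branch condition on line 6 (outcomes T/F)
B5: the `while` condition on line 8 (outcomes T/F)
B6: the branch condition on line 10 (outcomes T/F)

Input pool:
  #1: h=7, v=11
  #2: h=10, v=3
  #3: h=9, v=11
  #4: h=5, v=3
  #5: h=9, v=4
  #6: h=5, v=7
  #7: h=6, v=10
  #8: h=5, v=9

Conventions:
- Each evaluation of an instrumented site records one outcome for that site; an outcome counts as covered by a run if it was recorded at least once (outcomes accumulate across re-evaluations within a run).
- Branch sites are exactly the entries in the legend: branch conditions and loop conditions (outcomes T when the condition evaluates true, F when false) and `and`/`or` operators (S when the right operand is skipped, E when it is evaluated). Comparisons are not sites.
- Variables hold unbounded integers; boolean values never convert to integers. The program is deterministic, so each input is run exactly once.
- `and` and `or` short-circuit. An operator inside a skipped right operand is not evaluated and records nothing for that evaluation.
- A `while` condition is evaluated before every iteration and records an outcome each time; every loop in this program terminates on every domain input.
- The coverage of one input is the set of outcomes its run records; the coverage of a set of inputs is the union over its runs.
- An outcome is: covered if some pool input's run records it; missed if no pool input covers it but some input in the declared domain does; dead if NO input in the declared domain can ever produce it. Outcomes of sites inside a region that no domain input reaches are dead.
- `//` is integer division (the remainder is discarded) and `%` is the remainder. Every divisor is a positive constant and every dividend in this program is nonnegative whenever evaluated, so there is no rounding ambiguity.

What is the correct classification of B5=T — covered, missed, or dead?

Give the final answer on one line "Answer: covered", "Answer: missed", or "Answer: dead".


B5=T is recorded by pool input(s) 1, 2, 3, 4, 5, 6, 7, 8 -> covered
Answer: covered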